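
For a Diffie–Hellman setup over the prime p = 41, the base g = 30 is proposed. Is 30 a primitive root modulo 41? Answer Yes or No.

Yes

φ(41) = 41 − 1 = 40 = 2^3 · 5.
It suffices to check that the order of 30 is not a proper divisor of 40: compute 30^(40/q) for q ∈ {2, 5}.
30^20 ≡ 40 (mod 41)  [q = 2: ≢ 1 ✓]
30^8 ≡ 16 (mod 41)  [q = 5: ≢ 1 ✓]
Every test exponent gives a nontrivial residue, hence 30 generates the full group.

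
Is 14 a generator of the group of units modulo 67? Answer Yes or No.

No

φ(67) = 67 − 1 = 66 = 2 · 3 · 11.
Test 14^(66/q) mod 67 for each prime factor q of 66:
14^33 ≡ 1 (mod 67)  [q = 2: ≡ 1 ✗]
14^22 ≡ 1 (mod 67)  [q = 3: ≡ 1 ✗]
14^6 ≡ 9 (mod 67)  [q = 11: ≢ 1 ✓]
Since 14^33 ≡ 1, the order of 14 divides 33 < 66, so 14 is not a primitive root.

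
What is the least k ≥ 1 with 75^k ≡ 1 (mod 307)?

ord(75) | φ(307) = 307 − 1 = 306 = 2 · 3^2 · 17.
Divisors of 306: 1, 2, 3, 6, 9, 17, 18, 34, 51, 102, 153, 306.
Compute 75^d (mod 307) for the divisors d until we hit 1:
75^1 ≡ 75
75^2 ≡ 99
75^3 ≡ 57
75^6 ≡ 179
75^9 ≡ 72
75^17 ≡ 20
75^18 ≡ 272
75^34 ≡ 93
75^51 ≡ 18
75^102 ≡ 17
75^153 ≡ 306
75^306 ≡ 1
Therefore the multiplicative order of 75 modulo 307 is 306.

306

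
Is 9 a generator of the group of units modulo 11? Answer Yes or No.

No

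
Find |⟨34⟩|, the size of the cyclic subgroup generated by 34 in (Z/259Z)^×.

18

ord(34) | φ(259) = φ(7·37) = (7−1)·(37−1) = 6·36 = 216 = 2^3 · 3^3.
Divisors of 216: 1, 2, 3, 4, 6, 8, 9, 12, 18, 24, 27, 36, 54, 72, 108, 216.
Check 34^d mod 259 for each divisor in increasing order:
34^1 ≡ 34 (mod 259)
34^2 ≡ 120 (mod 259)
34^3 ≡ 195 (mod 259)
34^4 ≡ 155 (mod 259)
34^6 ≡ 211 (mod 259)
34^8 ≡ 197 (mod 259)
34^9 ≡ 223 (mod 259)
34^12 ≡ 232 (mod 259)
34^18 ≡ 1 (mod 259) ✓
So ord_259(34) = 18.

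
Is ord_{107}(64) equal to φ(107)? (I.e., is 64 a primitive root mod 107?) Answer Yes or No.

No

φ(107) = 107 − 1 = 106 = 2 · 53.
64 is a primitive root mod 107 iff 64^(φ(107)/q) ≢ 1 for every prime q | φ(107), i.e. q ∈ {2, 53}.
64^53 ≡ 1 (mod 107)  [q = 2: ≡ 1 ✗]
64^2 ≡ 30 (mod 107)  [q = 53: ≢ 1 ✓]
64^53 ≡ 1 shows ord(64) | 53, strictly less than φ(107); not a primitive root.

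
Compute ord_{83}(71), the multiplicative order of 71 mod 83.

82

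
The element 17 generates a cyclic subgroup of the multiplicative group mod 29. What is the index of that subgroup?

7

Since 17 ∈ (Z/29Z)^×, its order divides φ(29) = 29 − 1 = 28 = 2^2 · 7.
Divisors of 28: 1, 2, 4, 7, 14, 28.
Check 17^d mod 29 for each divisor in increasing order:
17^1 ≡ 17
17^2 ≡ 28
17^4 ≡ 1
The order of 17 is 4, so the subgroup it generates has 4 elements.
The index is φ(29) / ord(17) = 28 / 4 = 7.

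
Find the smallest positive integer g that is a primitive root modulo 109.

6

φ(109) = 109 − 1 = 108 = 2^2 · 3^3.
g is a primitive root iff g^(108/q) ≢ 1 (mod 109) for each prime q ∈ {2, 3}.
g = 2: 2^54 ≡ 108; 2^36 ≡ 1 — hits 1, so not a primitive root.
g = 3: 3^54 ≡ 1 — hits 1, so not a primitive root.
g = 4: 4^54 ≡ 1 — hits 1, so not a primitive root.
g = 5: 5^54 ≡ 1 — hits 1, so not a primitive root.
g = 6: 6^54 ≡ 108; 6^36 ≡ 63 — none is 1, so 6 is a primitive root.
Hence the least primitive root of 109 is 6.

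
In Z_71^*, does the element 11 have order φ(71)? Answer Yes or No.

φ(71) = 71 − 1 = 70 = 2 · 5 · 7.
It suffices to check that the order of 11 is not a proper divisor of 70: compute 11^(70/q) for q ∈ {2, 5, 7}.
11^35 ≡ 70 (mod 71)  [q = 2: ≢ 1 ✓]
11^14 ≡ 54 (mod 71)  [q = 5: ≢ 1 ✓]
11^10 ≡ 32 (mod 71)  [q = 7: ≢ 1 ✓]
All checks pass, so 11 has order 70 and is a primitive root modulo 71.

Yes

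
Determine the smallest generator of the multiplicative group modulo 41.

6

φ(41) = 41 − 1 = 40 = 2^3 · 5.
Test candidates g = 2, 3, … against the prime factors q ∈ {2, 5} of φ(41): g is a generator iff g^(40/q) ≢ 1 for every such q.
g = 2: 2^20 ≡ 1 — hits 1, so not a primitive root.
g = 3: 3^20 ≡ 40; 3^8 ≡ 1 — hits 1, so not a primitive root.
g = 4: 4^20 ≡ 1 — hits 1, so not a primitive root.
g = 5: 5^20 ≡ 1 — hits 1, so not a primitive root.
g = 6: 6^20 ≡ 40; 6^8 ≡ 10 — none is 1, so 6 is a primitive root.
The smallest primitive root modulo 41 is 6.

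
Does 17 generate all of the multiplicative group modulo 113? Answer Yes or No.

φ(113) = 113 − 1 = 112 = 2^4 · 7.
It suffices to check that the order of 17 is not a proper divisor of 112: compute 17^(112/q) for q ∈ {2, 7}.
17^56 ≡ 112 (mod 113)  [q = 2: ≢ 1 ✓]
17^16 ≡ 109 (mod 113)  [q = 7: ≢ 1 ✓]
All checks pass, so 17 has order 112 and is a primitive root modulo 113.

Yes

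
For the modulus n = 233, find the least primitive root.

3

φ(233) = 233 − 1 = 232 = 2^3 · 29.
Test candidates g = 2, 3, … against the prime factors q ∈ {2, 29} of φ(233): g is a generator iff g^(232/q) ≢ 1 for every such q.
g = 2: 2^116 ≡ 1 — hits 1, so not a primitive root.
g = 3: 3^116 ≡ 232; 3^8 ≡ 37 — none is 1, so 3 is a primitive root.
Hence the least primitive root of 233 is 3.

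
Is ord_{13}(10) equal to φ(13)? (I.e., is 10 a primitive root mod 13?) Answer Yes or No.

No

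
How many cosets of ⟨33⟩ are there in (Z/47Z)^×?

Since 33 ∈ (Z/47Z)^×, its order divides φ(47) = 47 − 1 = 46 = 2 · 23.
Divisors of 46: 1, 2, 23, 46.
Compute 33^d (mod 47) for the divisors d until we hit 1:
33^1 ≡ 33
33^2 ≡ 8
33^23 ≡ 46
33^46 ≡ 1
So ord_47(33) = 46, hence |⟨33⟩| = 46.
Index = |(Z/47Z)^×| / |⟨33⟩| = 46 / 46 = 1.

1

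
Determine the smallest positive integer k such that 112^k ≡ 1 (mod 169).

ord(112) | φ(169) = φ(13^2) = 13·(13−1) = 156 = 2^2 · 3 · 13.
Divisors of 156: 1, 2, 3, 4, 6, 12, 13, 26, 39, 52, 78, 156.
Compute 112^d (mod 169) for the divisors d until we hit 1:
112^1 ≡ 112
112^2 ≡ 38
112^3 ≡ 31
112^4 ≡ 92
112^6 ≡ 116
112^12 ≡ 105
112^13 ≡ 99
112^26 ≡ 168
112^39 ≡ 70
112^52 ≡ 1
Hence ord(112) = 52.

52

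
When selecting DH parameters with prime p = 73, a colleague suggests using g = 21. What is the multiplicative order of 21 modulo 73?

24

The order of 21 must divide φ(73) = 73 − 1 = 72 = 2^3 · 3^2.
Divisors of 72: 1, 2, 3, 4, 6, 8, 9, 12, 18, 24, 36, 72.
Evaluate successive powers at the divisors of 72:
21^1 ≡ 21 (mod 73)
21^2 ≡ 3 (mod 73)
21^3 ≡ 63 (mod 73)
21^4 ≡ 9 (mod 73)
21^6 ≡ 27 (mod 73)
21^8 ≡ 8 (mod 73)
21^9 ≡ 22 (mod 73)
21^12 ≡ 72 (mod 73)
21^18 ≡ 46 (mod 73)
21^24 ≡ 1 (mod 73) ✓
Therefore the multiplicative order of 21 modulo 73 is 24.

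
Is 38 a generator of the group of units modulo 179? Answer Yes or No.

φ(179) = 179 − 1 = 178 = 2 · 89.
An element g generates (Z/179Z)^× iff g^(178/q) ≢ 1 (mod 179) for each prime q ∈ {2, 89}.
38^89 ≡ 178 (mod 179)  [q = 2: ≢ 1 ✓]
38^2 ≡ 12 (mod 179)  [q = 89: ≢ 1 ✓]
None equal 1, so ord_179(38) = 178: 38 is a primitive root.

Yes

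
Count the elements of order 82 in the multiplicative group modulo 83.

φ(83) = 83 − 1 = 82 = 2 · 41.
Since (Z/83Z)^× is cyclic of order 82, the number of elements of order d is φ(d) when d | 82 and 0 otherwise.
82 = 2 · 41 divides 82, and φ(82) = 40.

40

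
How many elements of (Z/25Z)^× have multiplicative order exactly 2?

1

φ(25) = φ(5^2) = 5·(5−1) = 20 = 2^2 · 5.
(Z/25Z)^× is cyclic (|G| = 20); a cyclic group of order m has exactly φ(d) elements of each order d | m, and none otherwise.
2 | 20, and φ(2) = 2 − 1 = 1.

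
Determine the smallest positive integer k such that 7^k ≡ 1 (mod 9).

3

ord(7) | φ(9) = φ(3^2) = 3·(3−1) = 6 = 2 · 3.
Divisors of 6: 1, 2, 3, 6.
Compute 7^d (mod 9) for the divisors d until we hit 1:
7^1 ≡ 7 (mod 9)
7^2 ≡ 4 (mod 9)
7^3 ≡ 1 (mod 9) ✓
The smallest such exponent is 3, so the order of 7 is 3.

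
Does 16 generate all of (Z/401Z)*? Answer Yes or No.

φ(401) = 401 − 1 = 400 = 2^4 · 5^2.
16 is a primitive root mod 401 iff 16^(φ(401)/q) ≢ 1 for every prime q | φ(401), i.e. q ∈ {2, 5}.
16^200 ≡ 1 (mod 401)  [q = 2: ≡ 1 ✗]
16^80 ≡ 39 (mod 401)  [q = 5: ≢ 1 ✓]
16^200 ≡ 1 shows ord(16) | 200, strictly less than φ(401); not a primitive root.

No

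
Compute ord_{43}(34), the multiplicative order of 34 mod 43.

42

The order of 34 must divide φ(43) = 43 − 1 = 42 = 2 · 3 · 7.
Divisors of 42: 1, 2, 3, 6, 7, 14, 21, 42.
Compute 34^d (mod 43) for the divisors d until we hit 1:
34^1 ≡ 34
34^2 ≡ 38
34^3 ≡ 2
34^6 ≡ 4
34^7 ≡ 7
34^14 ≡ 6
34^21 ≡ 42
34^42 ≡ 1
So ord_43(34) = 42.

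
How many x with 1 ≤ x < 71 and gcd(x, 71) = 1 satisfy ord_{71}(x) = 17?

0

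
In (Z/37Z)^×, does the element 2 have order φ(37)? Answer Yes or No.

Yes

φ(37) = 37 − 1 = 36 = 2^2 · 3^2.
Test 2^(36/q) mod 37 for each prime factor q of 36:
2^18 ≡ 36 (mod 37)  [q = 2: ≢ 1 ✓]
2^12 ≡ 26 (mod 37)  [q = 3: ≢ 1 ✓]
All checks pass, so 2 has order 36 and is a primitive root modulo 37.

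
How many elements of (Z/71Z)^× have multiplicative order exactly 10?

φ(71) = 71 − 1 = 70 = 2 · 5 · 7.
(Z/71Z)^× is cyclic (|G| = 70); a cyclic group of order m has exactly φ(d) elements of each order d | m, and none otherwise.
10 = 2 · 5 divides 70, and φ(10) = 4.

4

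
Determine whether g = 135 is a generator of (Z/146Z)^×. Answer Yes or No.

Yes

φ(146) = φ(2)·φ(73) = 1·72 = 72 = 2^3 · 3^2.
An element g generates (Z/146Z)^× iff g^(72/q) ≢ 1 (mod 146) for each prime q ∈ {2, 3}.
135^36 ≡ 145 (mod 146)  [q = 2: ≢ 1 ✓]
135^24 ≡ 81 (mod 146)  [q = 3: ≢ 1 ✓]
None equal 1, so ord_146(135) = 72: 135 is a primitive root.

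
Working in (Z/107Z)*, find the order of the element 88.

ord(88) | φ(107) = 107 − 1 = 106 = 2 · 53.
Divisors of 106: 1, 2, 53, 106.
Test each divisor d:
88^1 ≡ 88
88^2 ≡ 40
88^53 ≡ 106
88^106 ≡ 1
Hence ord(88) = 106.

106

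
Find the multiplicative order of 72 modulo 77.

30

By Lagrange's theorem, ord_77(72) divides φ(77) = φ(7·11) = (7−1)·(11−1) = 6·10 = 60 = 2^2 · 3 · 5.
Divisors of 60: 1, 2, 3, 4, 5, 6, 10, 12, 15, 20, 30, 60.
Compute 72^d (mod 77) for the divisors d until we hit 1:
72^1 ≡ 72 (mod 77)
72^2 ≡ 25 (mod 77)
72^3 ≡ 29 (mod 77)
72^4 ≡ 9 (mod 77)
72^5 ≡ 32 (mod 77)
72^6 ≡ 71 (mod 77)
72^10 ≡ 23 (mod 77)
72^12 ≡ 36 (mod 77)
72^15 ≡ 43 (mod 77)
72^20 ≡ 67 (mod 77)
72^30 ≡ 1 (mod 77) ✓
Hence ord(72) = 30.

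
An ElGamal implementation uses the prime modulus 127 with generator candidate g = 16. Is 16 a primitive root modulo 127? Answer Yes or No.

No

φ(127) = 127 − 1 = 126 = 2 · 3^2 · 7.
16 is a primitive root mod 127 iff 16^(φ(127)/q) ≢ 1 for every prime q | φ(127), i.e. q ∈ {2, 3, 7}.
16^63 ≡ 1 (mod 127)  [q = 2: ≡ 1 ✗]
16^42 ≡ 1 (mod 127)  [q = 3: ≡ 1 ✗]
16^18 ≡ 4 (mod 127)  [q = 7: ≢ 1 ✓]
The check at q = 2 fails, so 16 generates a proper subgroup.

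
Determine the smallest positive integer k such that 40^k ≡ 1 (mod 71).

By Lagrange's theorem, ord_71(40) divides φ(71) = 71 − 1 = 70 = 2 · 5 · 7.
Divisors of 70: 1, 2, 5, 7, 10, 14, 35, 70.
Test each divisor d:
40^1 ≡ 40 (mod 71)
40^2 ≡ 38 (mod 71)
40^5 ≡ 37 (mod 71)
40^7 ≡ 57 (mod 71)
40^10 ≡ 20 (mod 71)
40^14 ≡ 54 (mod 71)
40^35 ≡ 1 (mod 71) ✓
Hence ord(40) = 35.

35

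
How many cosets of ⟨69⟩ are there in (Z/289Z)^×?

16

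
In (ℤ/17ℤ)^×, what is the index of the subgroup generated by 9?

2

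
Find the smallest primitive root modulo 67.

φ(67) = 67 − 1 = 66 = 2 · 3 · 11.
Test candidates g = 2, 3, … against the prime factors q ∈ {2, 3, 11} of φ(67): g is a generator iff g^(66/q) ≢ 1 for every such q.
g = 2: 2^33 ≡ 66; 2^22 ≡ 37; 2^6 ≡ 64 — none is 1, so 2 is a primitive root.
So 2 is the smallest generator of (Z/67Z)^×.

2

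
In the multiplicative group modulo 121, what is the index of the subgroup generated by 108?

2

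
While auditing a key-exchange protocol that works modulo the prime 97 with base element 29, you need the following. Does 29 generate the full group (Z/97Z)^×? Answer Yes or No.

Yes

φ(97) = 97 − 1 = 96 = 2^5 · 3.
29 is a primitive root mod 97 iff 29^(φ(97)/q) ≢ 1 for every prime q | φ(97), i.e. q ∈ {2, 3}.
29^48 ≡ 96 (mod 97)  [q = 2: ≢ 1 ✓]
29^32 ≡ 35 (mod 97)  [q = 3: ≢ 1 ✓]
All checks pass, so 29 has order 96 and is a primitive root modulo 97.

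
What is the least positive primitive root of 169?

2

φ(169) = φ(13^2) = 13·(13−1) = 156 = 2^2 · 3 · 13.
Test candidates g = 2, 3, … against the prime factors q ∈ {2, 3, 13} of φ(169): g is a generator iff g^(156/q) ≢ 1 for every such q.
g = 2: 2^78 ≡ 168; 2^52 ≡ 146; 2^12 ≡ 40 — none is 1, so 2 is a primitive root.
So 2 is the smallest generator of (Z/169Z)^×.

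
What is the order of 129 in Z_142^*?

Since 129 ∈ (Z/142Z)^×, its order divides φ(142) = φ(2)·φ(71) = 1·70 = 70 = 2 · 5 · 7.
Divisors of 70: 1, 2, 5, 7, 10, 14, 35, 70.
Check 129^d mod 142 for each divisor in increasing order:
129^1 ≡ 129 (mod 142)
129^2 ≡ 27 (mod 142)
129^5 ≡ 37 (mod 142)
129^7 ≡ 5 (mod 142)
129^10 ≡ 91 (mod 142)
129^14 ≡ 25 (mod 142)
129^35 ≡ 1 (mod 142) ✓
Hence ord(129) = 35.

35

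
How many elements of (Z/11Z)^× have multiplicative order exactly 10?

4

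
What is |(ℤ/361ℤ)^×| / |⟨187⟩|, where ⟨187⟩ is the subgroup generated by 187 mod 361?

Since 187 ∈ (Z/361Z)^×, its order divides φ(361) = φ(19^2) = 19·(19−1) = 342 = 2 · 3^2 · 19.
Divisors of 342: 1, 2, 3, 6, 9, 18, 19, 38, 57, 114, 171, 342.
Compute 187^d (mod 361) for the divisors d until we hit 1:
187^1 ≡ 187 (mod 361)
187^2 ≡ 313 (mod 361)
187^3 ≡ 49 (mod 361)
187^6 ≡ 235 (mod 361)
187^9 ≡ 324 (mod 361)
187^18 ≡ 286 (mod 361)
187^19 ≡ 54 (mod 361)
187^38 ≡ 28 (mod 361)
187^57 ≡ 68 (mod 361)
187^114 ≡ 292 (mod 361)
187^171 ≡ 1 (mod 361) ✓
Thus |⟨187⟩| = ord(187) = 171.
The index is φ(361) / ord(187) = 342 / 171 = 2.

2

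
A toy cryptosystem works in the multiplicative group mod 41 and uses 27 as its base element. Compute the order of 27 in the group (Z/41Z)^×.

8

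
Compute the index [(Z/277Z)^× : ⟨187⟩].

2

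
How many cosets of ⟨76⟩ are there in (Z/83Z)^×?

1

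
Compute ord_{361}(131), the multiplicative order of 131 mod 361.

The order of 131 must divide φ(361) = φ(19^2) = 19·(19−1) = 342 = 2 · 3^2 · 19.
Divisors of 342: 1, 2, 3, 6, 9, 18, 19, 38, 57, 114, 171, 342.
Check 131^d mod 361 for each divisor in increasing order:
131^1 ≡ 131 (mod 361)
131^2 ≡ 194 (mod 361)
131^3 ≡ 144 (mod 361)
131^6 ≡ 159 (mod 361)
131^9 ≡ 153 (mod 361)
131^18 ≡ 305 (mod 361)
131^19 ≡ 245 (mod 361)
131^38 ≡ 99 (mod 361)
131^57 ≡ 68 (mod 361)
131^114 ≡ 292 (mod 361)
131^171 ≡ 1 (mod 361) ✓
Hence ord(131) = 171.

171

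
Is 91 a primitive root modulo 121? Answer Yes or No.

No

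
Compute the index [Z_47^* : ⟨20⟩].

1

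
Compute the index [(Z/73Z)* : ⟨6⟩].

Since 6 ∈ (Z/73Z)^×, its order divides φ(73) = 73 − 1 = 72 = 2^3 · 3^2.
Divisors of 72: 1, 2, 3, 4, 6, 8, 9, 12, 18, 24, 36, 72.
Compute 6^d (mod 73) for the divisors d until we hit 1:
6^1 ≡ 6 (mod 73)
6^2 ≡ 36 (mod 73)
6^3 ≡ 70 (mod 73)
6^4 ≡ 55 (mod 73)
6^6 ≡ 9 (mod 73)
6^8 ≡ 32 (mod 73)
6^9 ≡ 46 (mod 73)
6^12 ≡ 8 (mod 73)
6^18 ≡ 72 (mod 73)
6^24 ≡ 64 (mod 73)
6^36 ≡ 1 (mod 73) ✓
Thus |⟨6⟩| = ord(6) = 36.
[(Z/73Z)^× : ⟨6⟩] = 72/36 = 2.

2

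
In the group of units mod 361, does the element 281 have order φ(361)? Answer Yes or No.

φ(361) = φ(19^2) = 19·(19−1) = 342 = 2 · 3^2 · 19.
281 is a primitive root mod 361 iff 281^(φ(361)/q) ≢ 1 for every prime q | φ(361), i.e. q ∈ {2, 3, 19}.
281^171 ≡ 360 (mod 361)  [q = 2: ≢ 1 ✓]
281^114 ≡ 68 (mod 361)  [q = 3: ≢ 1 ✓]
281^18 ≡ 96 (mod 361)  [q = 19: ≢ 1 ✓]
None equal 1, so ord_361(281) = 342: 281 is a primitive root.

Yes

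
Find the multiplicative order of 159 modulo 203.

The order of 159 must divide φ(203) = φ(7·29) = (7−1)·(29−1) = 6·28 = 168 = 2^3 · 3 · 7.
Divisors of 168: 1, 2, 3, 4, 6, 7, 8, 12, 14, 21, 24, 28, 42, 56, 84, 168.
Test each divisor d:
159^1 ≡ 159
159^2 ≡ 109
159^3 ≡ 76
159^4 ≡ 107
159^6 ≡ 92
159^7 ≡ 12
159^8 ≡ 81
159^12 ≡ 141
159^14 ≡ 144
159^21 ≡ 104
159^24 ≡ 190
159^28 ≡ 30
159^42 ≡ 57
159^56 ≡ 88
159^84 ≡ 1
Hence ord(159) = 84.

84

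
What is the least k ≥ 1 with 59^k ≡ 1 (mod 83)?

The order of 59 must divide φ(83) = 83 − 1 = 82 = 2 · 41.
Divisors of 82: 1, 2, 41, 82.
Check 59^d mod 83 for each divisor in increasing order:
59^1 ≡ 59 (mod 83)
59^2 ≡ 78 (mod 83)
59^41 ≡ 1 (mod 83) ✓
Hence ord(59) = 41.

41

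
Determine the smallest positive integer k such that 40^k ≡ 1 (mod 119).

The order of 40 must divide φ(119) = φ(7·17) = (7−1)·(17−1) = 6·16 = 96 = 2^5 · 3.
Divisors of 96: 1, 2, 3, 4, 6, 8, 12, 16, 24, 32, 48, 96.
Compute 40^d (mod 119) for the divisors d until we hit 1:
40^1 ≡ 40
40^2 ≡ 53
40^3 ≡ 97
40^4 ≡ 72
40^6 ≡ 8
40^8 ≡ 67
40^12 ≡ 64
40^16 ≡ 86
40^24 ≡ 50
40^32 ≡ 18
40^48 ≡ 1
Therefore the multiplicative order of 40 modulo 119 is 48.

48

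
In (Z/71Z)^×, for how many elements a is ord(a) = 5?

4

φ(71) = 71 − 1 = 70 = 2 · 5 · 7.
Since (Z/71Z)^× is cyclic of order 70, the number of elements of order d is φ(d) when d | 70 and 0 otherwise.
5 | 70, and φ(5) = 5 − 1 = 4.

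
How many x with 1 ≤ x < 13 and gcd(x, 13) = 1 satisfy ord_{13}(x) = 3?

2

φ(13) = 13 − 1 = 12 = 2^2 · 3.
In a cyclic group of order 12, there are φ(d) elements of order d for each divisor d of 12, and zero for non-divisors.
3 | 12, and φ(3) = 3 − 1 = 2.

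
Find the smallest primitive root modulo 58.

φ(58) = φ(2)·φ(29) = 1·28 = 28 = 2^2 · 7.
g is a primitive root iff g^(28/q) ≢ 1 (mod 58) for each prime q ∈ {2, 7}.
g = 2: gcd(2, 58) = 2 > 1, not a unit — skip.
g = 3: 3^14 ≡ 57; 3^4 ≡ 23 — none is 1, so 3 is a primitive root.
Hence the least primitive root of 58 is 3.

3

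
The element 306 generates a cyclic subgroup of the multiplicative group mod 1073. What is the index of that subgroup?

48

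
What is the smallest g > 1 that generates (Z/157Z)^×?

φ(157) = 157 − 1 = 156 = 2^2 · 3 · 13.
Test candidates g = 2, 3, … against the prime factors q ∈ {2, 3, 13} of φ(157): g is a generator iff g^(156/q) ≢ 1 for every such q.
g = 2: 2^78 ≡ 156; 2^52 ≡ 1 — hits 1, so not a primitive root.
g = 3: 3^78 ≡ 1 — hits 1, so not a primitive root.
g = 4: 4^78 ≡ 1 — hits 1, so not a primitive root.
g = 5: 5^78 ≡ 156; 5^52 ≡ 12; 5^12 ≡ 130 — none is 1, so 5 is a primitive root.
Hence the least primitive root of 157 is 5.

5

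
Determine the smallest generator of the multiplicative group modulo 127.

3

φ(127) = 127 − 1 = 126 = 2 · 3^2 · 7.
Test candidates g = 2, 3, … against the prime factors q ∈ {2, 3, 7} of φ(127): g is a generator iff g^(126/q) ≢ 1 for every such q.
g = 2: 2^63 ≡ 1 — hits 1, so not a primitive root.
g = 3: 3^63 ≡ 126; 3^42 ≡ 107; 3^18 ≡ 4 — none is 1, so 3 is a primitive root.
Hence the least primitive root of 127 is 3.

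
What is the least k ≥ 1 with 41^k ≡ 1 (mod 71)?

By Lagrange's theorem, ord_71(41) divides φ(71) = 71 − 1 = 70 = 2 · 5 · 7.
Divisors of 70: 1, 2, 5, 7, 10, 14, 35, 70.
Test each divisor d:
41^1 ≡ 41 (mod 71)
41^2 ≡ 48 (mod 71)
41^5 ≡ 34 (mod 71)
41^7 ≡ 70 (mod 71)
41^10 ≡ 20 (mod 71)
41^14 ≡ 1 (mod 71) ✓
Hence ord(41) = 14.

14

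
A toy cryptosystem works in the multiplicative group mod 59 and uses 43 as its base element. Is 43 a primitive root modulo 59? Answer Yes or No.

Yes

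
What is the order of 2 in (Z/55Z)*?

20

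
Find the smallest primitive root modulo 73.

5

φ(73) = 73 − 1 = 72 = 2^3 · 3^2.
Test candidates g = 2, 3, … against the prime factors q ∈ {2, 3} of φ(73): g is a generator iff g^(72/q) ≢ 1 for every such q.
g = 2: 2^36 ≡ 1 — hits 1, so not a primitive root.
g = 3: 3^36 ≡ 1 — hits 1, so not a primitive root.
g = 4: 4^36 ≡ 1 — hits 1, so not a primitive root.
g = 5: 5^36 ≡ 72; 5^24 ≡ 8 — none is 1, so 5 is a primitive root.
So 5 is the smallest generator of (Z/73Z)^×.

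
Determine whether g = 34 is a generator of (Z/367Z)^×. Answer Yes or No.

Yes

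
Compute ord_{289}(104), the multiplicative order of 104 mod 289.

ord(104) | φ(289) = φ(17^2) = 17·(17−1) = 272 = 2^4 · 17.
Divisors of 272: 1, 2, 4, 8, 16, 17, 34, 68, 136, 272.
Compute 104^d (mod 289) for the divisors d until we hit 1:
104^1 ≡ 104 (mod 289)
104^2 ≡ 123 (mod 289)
104^4 ≡ 101 (mod 289)
104^8 ≡ 86 (mod 289)
104^16 ≡ 171 (mod 289)
104^17 ≡ 155 (mod 289)
104^34 ≡ 38 (mod 289)
104^68 ≡ 288 (mod 289)
104^136 ≡ 1 (mod 289) ✓
Hence ord(104) = 136.

136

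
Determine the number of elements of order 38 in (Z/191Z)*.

18

φ(191) = 191 − 1 = 190 = 2 · 5 · 19.
In a cyclic group of order 190, there are φ(d) elements of order d for each divisor d of 190, and zero for non-divisors.
38 = 2 · 19 divides 190, and φ(38) = 18.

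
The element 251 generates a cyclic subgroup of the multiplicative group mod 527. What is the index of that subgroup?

8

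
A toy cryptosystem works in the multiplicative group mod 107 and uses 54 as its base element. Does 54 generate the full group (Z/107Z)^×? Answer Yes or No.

Yes

φ(107) = 107 − 1 = 106 = 2 · 53.
54 is a primitive root mod 107 iff 54^(φ(107)/q) ≢ 1 for every prime q | φ(107), i.e. q ∈ {2, 53}.
54^53 ≡ 106 (mod 107)  [q = 2: ≢ 1 ✓]
54^2 ≡ 27 (mod 107)  [q = 53: ≢ 1 ✓]
None equal 1, so ord_107(54) = 106: 54 is a primitive root.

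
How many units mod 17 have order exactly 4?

2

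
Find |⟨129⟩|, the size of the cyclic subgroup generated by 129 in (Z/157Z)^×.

4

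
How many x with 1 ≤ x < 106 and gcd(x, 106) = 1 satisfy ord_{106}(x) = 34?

0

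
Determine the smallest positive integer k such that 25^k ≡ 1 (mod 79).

39

ord(25) | φ(79) = 79 − 1 = 78 = 2 · 3 · 13.
Divisors of 78: 1, 2, 3, 6, 13, 26, 39, 78.
Evaluate successive powers at the divisors of 78:
25^1 ≡ 25
25^2 ≡ 72
25^3 ≡ 62
25^6 ≡ 52
25^13 ≡ 55
25^26 ≡ 23
25^39 ≡ 1
Hence ord(25) = 39.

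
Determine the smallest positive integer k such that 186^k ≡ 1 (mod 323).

18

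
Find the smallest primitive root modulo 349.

2

φ(349) = 349 − 1 = 348 = 2^2 · 3 · 29.
Test candidates g = 2, 3, … against the prime factors q ∈ {2, 3, 29} of φ(349): g is a generator iff g^(348/q) ≢ 1 for every such q.
g = 2: 2^174 ≡ 348; 2^116 ≡ 226; 2^12 ≡ 257 — none is 1, so 2 is a primitive root.
So 2 is the smallest generator of (Z/349Z)^×.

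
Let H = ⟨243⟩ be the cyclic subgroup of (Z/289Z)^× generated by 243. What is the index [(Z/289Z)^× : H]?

1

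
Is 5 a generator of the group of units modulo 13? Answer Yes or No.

No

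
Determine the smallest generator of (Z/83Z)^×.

2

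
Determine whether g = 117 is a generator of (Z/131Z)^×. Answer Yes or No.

φ(131) = 131 − 1 = 130 = 2 · 5 · 13.
An element g generates (Z/131Z)^× iff g^(130/q) ≢ 1 (mod 131) for each prime q ∈ {2, 5, 13}.
117^65 ≡ 1 (mod 131)  [q = 2: ≡ 1 ✗]
117^26 ≡ 58 (mod 131)  [q = 5: ≢ 1 ✓]
117^10 ≡ 45 (mod 131)  [q = 13: ≢ 1 ✓]
The check at q = 2 fails, so 117 generates a proper subgroup.

No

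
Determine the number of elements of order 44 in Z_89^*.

20

φ(89) = 89 − 1 = 88 = 2^3 · 11.
Since (Z/89Z)^× is cyclic of order 88, the number of elements of order d is φ(d) when d | 88 and 0 otherwise.
44 = 2^2 · 11 divides 88, and φ(44) = 20.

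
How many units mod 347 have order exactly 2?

1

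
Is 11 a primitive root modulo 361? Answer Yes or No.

φ(361) = φ(19^2) = 19·(19−1) = 342 = 2 · 3^2 · 19.
An element g generates (Z/361Z)^× iff g^(342/q) ≢ 1 (mod 361) for each prime q ∈ {2, 3, 19}.
11^171 ≡ 1 (mod 361)  [q = 2: ≡ 1 ✗]
11^114 ≡ 1 (mod 361)  [q = 3: ≡ 1 ✗]
11^18 ≡ 39 (mod 361)  [q = 19: ≢ 1 ✓]
The check at q = 2 fails, so 11 generates a proper subgroup.

No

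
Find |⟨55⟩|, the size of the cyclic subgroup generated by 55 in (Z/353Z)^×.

352

Since 55 ∈ (Z/353Z)^×, its order divides φ(353) = 353 − 1 = 352 = 2^5 · 11.
Divisors of 352: 1, 2, 4, 8, 11, 16, 22, 32, 44, 88, 176, 352.
Test each divisor d:
55^1 ≡ 55 (mod 353)
55^2 ≡ 201 (mod 353)
55^4 ≡ 159 (mod 353)
55^8 ≡ 218 (mod 353)
55^11 ≡ 59 (mod 353)
55^16 ≡ 222 (mod 353)
55^22 ≡ 304 (mod 353)
55^32 ≡ 217 (mod 353)
55^44 ≡ 283 (mod 353)
55^88 ≡ 311 (mod 353)
55^176 ≡ 352 (mod 353)
55^352 ≡ 1 (mod 353) ✓
Therefore the multiplicative order of 55 modulo 353 is 352.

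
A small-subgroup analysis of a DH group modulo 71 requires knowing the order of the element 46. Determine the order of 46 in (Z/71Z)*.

Since 46 ∈ (Z/71Z)^×, its order divides φ(71) = 71 − 1 = 70 = 2 · 5 · 7.
Divisors of 70: 1, 2, 5, 7, 10, 14, 35, 70.
Evaluate successive powers at the divisors of 70:
46^1 ≡ 46 (mod 71)
46^2 ≡ 57 (mod 71)
46^5 ≡ 70 (mod 71)
46^7 ≡ 14 (mod 71)
46^10 ≡ 1 (mod 71) ✓
So ord_71(46) = 10.

10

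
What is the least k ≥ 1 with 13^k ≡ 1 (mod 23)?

11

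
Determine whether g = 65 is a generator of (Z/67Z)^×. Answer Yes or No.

φ(67) = 67 − 1 = 66 = 2 · 3 · 11.
65 is a primitive root mod 67 iff 65^(φ(67)/q) ≢ 1 for every prime q | φ(67), i.e. q ∈ {2, 3, 11}.
65^33 ≡ 1 (mod 67)  [q = 2: ≡ 1 ✗]
65^22 ≡ 37 (mod 67)  [q = 3: ≢ 1 ✓]
65^6 ≡ 64 (mod 67)  [q = 11: ≢ 1 ✓]
65^33 ≡ 1 shows ord(65) | 33, strictly less than φ(67); not a primitive root.

No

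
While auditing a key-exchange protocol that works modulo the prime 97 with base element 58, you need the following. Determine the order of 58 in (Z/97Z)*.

By Lagrange's theorem, ord_97(58) divides φ(97) = 97 − 1 = 96 = 2^5 · 3.
Divisors of 96: 1, 2, 3, 4, 6, 8, 12, 16, 24, 32, 48, 96.
Evaluate successive powers at the divisors of 96:
58^1 ≡ 58 (mod 97)
58^2 ≡ 66 (mod 97)
58^3 ≡ 45 (mod 97)
58^4 ≡ 88 (mod 97)
58^6 ≡ 85 (mod 97)
58^8 ≡ 81 (mod 97)
58^12 ≡ 47 (mod 97)
58^16 ≡ 62 (mod 97)
58^24 ≡ 75 (mod 97)
58^32 ≡ 61 (mod 97)
58^48 ≡ 96 (mod 97)
58^96 ≡ 1 (mod 97) ✓
The smallest such exponent is 96, so the order of 58 is 96.

96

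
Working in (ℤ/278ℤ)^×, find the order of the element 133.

46

The order of 133 must divide φ(278) = φ(2)·φ(139) = 1·138 = 138 = 2 · 3 · 23.
Divisors of 138: 1, 2, 3, 6, 23, 46, 69, 138.
Evaluate successive powers at the divisors of 138:
133^1 ≡ 133 (mod 278)
133^2 ≡ 175 (mod 278)
133^3 ≡ 201 (mod 278)
133^6 ≡ 91 (mod 278)
133^23 ≡ 277 (mod 278)
133^46 ≡ 1 (mod 278) ✓
The smallest such exponent is 46, so the order of 133 is 46.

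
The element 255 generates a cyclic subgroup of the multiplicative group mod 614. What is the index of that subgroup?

By Lagrange's theorem, ord_614(255) divides φ(614) = φ(2)·φ(307) = 1·306 = 306 = 2 · 3^2 · 17.
Divisors of 306: 1, 2, 3, 6, 9, 17, 18, 34, 51, 102, 153, 306.
Compute 255^d (mod 614) for the divisors d until we hit 1:
255^1 ≡ 255
255^2 ≡ 555
255^3 ≡ 305
255^6 ≡ 311
255^9 ≡ 299
255^17 ≡ 353
255^18 ≡ 371
255^34 ≡ 581
255^51 ≡ 17
255^102 ≡ 289
255^153 ≡ 1
The order of 255 is 153, so the subgroup it generates has 153 elements.
Index = |(Z/614Z)^×| / |⟨255⟩| = 306 / 153 = 2.

2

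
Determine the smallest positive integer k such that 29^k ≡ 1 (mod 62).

10

Since 29 ∈ (Z/62Z)^×, its order divides φ(62) = φ(2)·φ(31) = 1·30 = 30 = 2 · 3 · 5.
Divisors of 30: 1, 2, 3, 5, 6, 10, 15, 30.
Compute 29^d (mod 62) for the divisors d until we hit 1:
29^1 ≡ 29 (mod 62)
29^2 ≡ 35 (mod 62)
29^3 ≡ 23 (mod 62)
29^5 ≡ 61 (mod 62)
29^6 ≡ 33 (mod 62)
29^10 ≡ 1 (mod 62) ✓
The smallest such exponent is 10, so the order of 29 is 10.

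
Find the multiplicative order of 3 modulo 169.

39

The order of 3 must divide φ(169) = φ(13^2) = 13·(13−1) = 156 = 2^2 · 3 · 13.
Divisors of 156: 1, 2, 3, 4, 6, 12, 13, 26, 39, 52, 78, 156.
Compute 3^d (mod 169) for the divisors d until we hit 1:
3^1 ≡ 3 (mod 169)
3^2 ≡ 9 (mod 169)
3^3 ≡ 27 (mod 169)
3^4 ≡ 81 (mod 169)
3^6 ≡ 53 (mod 169)
3^12 ≡ 105 (mod 169)
3^13 ≡ 146 (mod 169)
3^26 ≡ 22 (mod 169)
3^39 ≡ 1 (mod 169) ✓
Therefore the multiplicative order of 3 modulo 169 is 39.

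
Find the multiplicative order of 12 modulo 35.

12

Since 12 ∈ (Z/35Z)^×, its order divides φ(35) = φ(5·7) = (5−1)·(7−1) = 4·6 = 24 = 2^3 · 3.
Divisors of 24: 1, 2, 3, 4, 6, 8, 12, 24.
Test each divisor d:
12^1 ≡ 12 (mod 35)
12^2 ≡ 4 (mod 35)
12^3 ≡ 13 (mod 35)
12^4 ≡ 16 (mod 35)
12^6 ≡ 29 (mod 35)
12^8 ≡ 11 (mod 35)
12^12 ≡ 1 (mod 35) ✓
The smallest such exponent is 12, so the order of 12 is 12.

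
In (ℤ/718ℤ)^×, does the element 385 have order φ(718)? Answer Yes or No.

φ(718) = φ(2)·φ(359) = 1·358 = 358 = 2 · 179.
It suffices to check that the order of 385 is not a proper divisor of 358: compute 385^(358/q) for q ∈ {2, 179}.
385^179 ≡ 717 (mod 718)  [q = 2: ≢ 1 ✓]
385^2 ≡ 317 (mod 718)  [q = 179: ≢ 1 ✓]
All checks pass, so 385 has order 358 and is a primitive root modulo 718.

Yes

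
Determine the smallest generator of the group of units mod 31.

3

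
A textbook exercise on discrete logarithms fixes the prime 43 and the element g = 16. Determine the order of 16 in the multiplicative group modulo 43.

By Lagrange's theorem, ord_43(16) divides φ(43) = 43 − 1 = 42 = 2 · 3 · 7.
Divisors of 42: 1, 2, 3, 6, 7, 14, 21, 42.
Evaluate successive powers at the divisors of 42:
16^1 ≡ 16 (mod 43)
16^2 ≡ 41 (mod 43)
16^3 ≡ 11 (mod 43)
16^6 ≡ 35 (mod 43)
16^7 ≡ 1 (mod 43) ✓
So ord_43(16) = 7.

7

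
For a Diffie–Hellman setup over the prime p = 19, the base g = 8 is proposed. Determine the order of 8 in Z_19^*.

6

Since 8 ∈ (Z/19Z)^×, its order divides φ(19) = 19 − 1 = 18 = 2 · 3^2.
Divisors of 18: 1, 2, 3, 6, 9, 18.
Check 8^d mod 19 for each divisor in increasing order:
8^1 ≡ 8 (mod 19)
8^2 ≡ 7 (mod 19)
8^3 ≡ 18 (mod 19)
8^6 ≡ 1 (mod 19) ✓
Hence ord(8) = 6.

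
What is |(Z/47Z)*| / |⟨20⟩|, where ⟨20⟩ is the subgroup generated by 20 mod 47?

1

The order of 20 must divide φ(47) = 47 − 1 = 46 = 2 · 23.
Divisors of 46: 1, 2, 23, 46.
Check 20^d mod 47 for each divisor in increasing order:
20^1 ≡ 20
20^2 ≡ 24
20^23 ≡ 46
20^46 ≡ 1
Thus |⟨20⟩| = ord(20) = 46.
Index = |(Z/47Z)^×| / |⟨20⟩| = 46 / 46 = 1.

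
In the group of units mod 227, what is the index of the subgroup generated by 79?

2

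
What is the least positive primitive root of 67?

φ(67) = 67 − 1 = 66 = 2 · 3 · 11.
g is a primitive root iff g^(66/q) ≢ 1 (mod 67) for each prime q ∈ {2, 3, 11}.
g = 2: 2^33 ≡ 66; 2^22 ≡ 37; 2^6 ≡ 64 — none is 1, so 2 is a primitive root.
So 2 is the smallest generator of (Z/67Z)^×.

2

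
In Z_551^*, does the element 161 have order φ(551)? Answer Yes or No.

No

551 = 19 · 29 is a product of two distinct odd primes, so (Z/551Z)^× ≅ (Z/19Z)^× × (Z/29Z)^× is not cyclic.
No primitive root modulo 551 exists; in particular 161 is not one.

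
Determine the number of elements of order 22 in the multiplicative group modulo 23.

φ(23) = 23 − 1 = 22 = 2 · 11.
(Z/23Z)^× is cyclic (|G| = 22); a cyclic group of order m has exactly φ(d) elements of each order d | m, and none otherwise.
22 = 2 · 11 divides 22, and φ(22) = 10.

10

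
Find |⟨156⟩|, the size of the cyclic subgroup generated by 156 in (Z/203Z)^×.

84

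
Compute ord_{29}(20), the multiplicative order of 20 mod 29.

7

The order of 20 must divide φ(29) = 29 − 1 = 28 = 2^2 · 7.
Divisors of 28: 1, 2, 4, 7, 14, 28.
Check 20^d mod 29 for each divisor in increasing order:
20^1 ≡ 20 (mod 29)
20^2 ≡ 23 (mod 29)
20^4 ≡ 7 (mod 29)
20^7 ≡ 1 (mod 29) ✓
So ord_29(20) = 7.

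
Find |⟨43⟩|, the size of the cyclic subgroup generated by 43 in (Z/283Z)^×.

Since 43 ∈ (Z/283Z)^×, its order divides φ(283) = 283 − 1 = 282 = 2 · 3 · 47.
Divisors of 282: 1, 2, 3, 6, 47, 94, 141, 282.
Check 43^d mod 283 for each divisor in increasing order:
43^1 ≡ 43 (mod 283)
43^2 ≡ 151 (mod 283)
43^3 ≡ 267 (mod 283)
43^6 ≡ 256 (mod 283)
43^47 ≡ 282 (mod 283)
43^94 ≡ 1 (mod 283) ✓
Therefore the multiplicative order of 43 modulo 283 is 94.

94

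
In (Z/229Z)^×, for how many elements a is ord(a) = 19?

18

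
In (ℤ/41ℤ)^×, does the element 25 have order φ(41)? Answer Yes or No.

φ(41) = 41 − 1 = 40 = 2^3 · 5.
25 is a primitive root mod 41 iff 25^(φ(41)/q) ≢ 1 for every prime q | φ(41), i.e. q ∈ {2, 5}.
25^20 ≡ 1 (mod 41)  [q = 2: ≡ 1 ✗]
25^8 ≡ 37 (mod 41)  [q = 5: ≢ 1 ✓]
25^20 ≡ 1 shows ord(25) | 20, strictly less than φ(41); not a primitive root.

No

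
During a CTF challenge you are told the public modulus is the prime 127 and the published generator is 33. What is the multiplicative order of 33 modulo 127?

ord(33) | φ(127) = 127 − 1 = 126 = 2 · 3^2 · 7.
Divisors of 126: 1, 2, 3, 6, 7, 9, 14, 18, 21, 42, 63, 126.
Test each divisor d:
33^1 ≡ 33
33^2 ≡ 73
33^3 ≡ 123
33^6 ≡ 16
33^7 ≡ 20
33^9 ≡ 63
33^14 ≡ 19
33^18 ≡ 32
33^21 ≡ 126
33^42 ≡ 1
So ord_127(33) = 42.

42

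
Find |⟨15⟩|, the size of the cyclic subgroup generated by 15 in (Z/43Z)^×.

By Lagrange's theorem, ord_43(15) divides φ(43) = 43 − 1 = 42 = 2 · 3 · 7.
Divisors of 42: 1, 2, 3, 6, 7, 14, 21, 42.
Check 15^d mod 43 for each divisor in increasing order:
15^1 ≡ 15 (mod 43)
15^2 ≡ 10 (mod 43)
15^3 ≡ 21 (mod 43)
15^6 ≡ 11 (mod 43)
15^7 ≡ 36 (mod 43)
15^14 ≡ 6 (mod 43)
15^21 ≡ 1 (mod 43) ✓
So ord_43(15) = 21.

21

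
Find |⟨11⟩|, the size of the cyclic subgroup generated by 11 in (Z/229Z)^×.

38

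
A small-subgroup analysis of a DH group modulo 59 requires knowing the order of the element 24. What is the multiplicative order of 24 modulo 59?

ord(24) | φ(59) = 59 − 1 = 58 = 2 · 29.
Divisors of 58: 1, 2, 29, 58.
Evaluate successive powers at the divisors of 58:
24^1 ≡ 24 (mod 59)
24^2 ≡ 45 (mod 59)
24^29 ≡ 58 (mod 59)
24^58 ≡ 1 (mod 59) ✓
Hence ord(24) = 58.

58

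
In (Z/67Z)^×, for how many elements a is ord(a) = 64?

0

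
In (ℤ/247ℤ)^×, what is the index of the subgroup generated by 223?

6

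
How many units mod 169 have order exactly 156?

48

φ(169) = φ(13^2) = 13·(13−1) = 156 = 2^2 · 3 · 13.
Since (Z/169Z)^× is cyclic of order 156, the number of elements of order d is φ(d) when d | 156 and 0 otherwise.
156 = 2^2 · 3 · 13 divides 156, and φ(156) = 48.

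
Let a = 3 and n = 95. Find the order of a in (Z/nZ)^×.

By Lagrange's theorem, ord_95(3) divides φ(95) = φ(5·19) = (5−1)·(19−1) = 4·18 = 72 = 2^3 · 3^2.
Divisors of 72: 1, 2, 3, 4, 6, 8, 9, 12, 18, 24, 36, 72.
Compute 3^d (mod 95) for the divisors d until we hit 1:
3^1 ≡ 3 (mod 95)
3^2 ≡ 9 (mod 95)
3^3 ≡ 27 (mod 95)
3^4 ≡ 81 (mod 95)
3^6 ≡ 64 (mod 95)
3^8 ≡ 6 (mod 95)
3^9 ≡ 18 (mod 95)
3^12 ≡ 11 (mod 95)
3^18 ≡ 39 (mod 95)
3^24 ≡ 26 (mod 95)
3^36 ≡ 1 (mod 95) ✓
Therefore the multiplicative order of 3 modulo 95 is 36.

36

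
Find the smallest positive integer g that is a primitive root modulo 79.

φ(79) = 79 − 1 = 78 = 2 · 3 · 13.
Test candidates g = 2, 3, … against the prime factors q ∈ {2, 3, 13} of φ(79): g is a generator iff g^(78/q) ≢ 1 for every such q.
g = 2: 2^39 ≡ 1 — hits 1, so not a primitive root.
g = 3: 3^39 ≡ 78; 3^26 ≡ 23; 3^6 ≡ 18 — none is 1, so 3 is a primitive root.
So 3 is the smallest generator of (Z/79Z)^×.

3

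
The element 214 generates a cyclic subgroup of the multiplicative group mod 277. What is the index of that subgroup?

4

The order of 214 must divide φ(277) = 277 − 1 = 276 = 2^2 · 3 · 23.
Divisors of 276: 1, 2, 3, 4, 6, 12, 23, 46, 69, 92, 138, 276.
Check 214^d mod 277 for each divisor in increasing order:
214^1 ≡ 214
214^2 ≡ 91
214^3 ≡ 84
214^4 ≡ 248
214^6 ≡ 131
214^12 ≡ 264
214^23 ≡ 160
214^46 ≡ 116
214^69 ≡ 1
Thus |⟨214⟩| = ord(214) = 69.
The index is φ(277) / ord(214) = 276 / 69 = 4.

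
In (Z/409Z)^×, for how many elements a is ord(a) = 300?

0

φ(409) = 409 − 1 = 408 = 2^3 · 3 · 17.
In a cyclic group of order 408, there are φ(d) elements of order d for each divisor d of 408, and zero for non-divisors.
Since 300 ∤ 408, the count is 0.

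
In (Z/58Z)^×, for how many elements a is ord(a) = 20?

φ(58) = φ(2)·φ(29) = 1·28 = 28 = 2^2 · 7.
Since (Z/58Z)^× is cyclic of order 28, the number of elements of order d is φ(d) when d | 28 and 0 otherwise.
20 does not divide 28, so no element of (Z/58Z)^× has order 20.

0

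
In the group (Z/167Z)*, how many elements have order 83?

φ(167) = 167 − 1 = 166 = 2 · 83.
Since (Z/167Z)^× is cyclic of order 166, the number of elements of order d is φ(d) when d | 166 and 0 otherwise.
83 | 166, and φ(83) = 83 − 1 = 82.

82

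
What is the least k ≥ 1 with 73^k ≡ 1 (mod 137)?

17

ord(73) | φ(137) = 137 − 1 = 136 = 2^3 · 17.
Divisors of 136: 1, 2, 4, 8, 17, 34, 68, 136.
Compute 73^d (mod 137) for the divisors d until we hit 1:
73^1 ≡ 73
73^2 ≡ 123
73^4 ≡ 59
73^8 ≡ 56
73^17 ≡ 1
So ord_137(73) = 17.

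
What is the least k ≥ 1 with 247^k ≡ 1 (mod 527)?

8

The order of 247 must divide φ(527) = φ(17·31) = (17−1)·(31−1) = 16·30 = 480 = 2^5 · 3 · 5.
Divisors of 480: 1, 2, 3, 4, 5, 6, 8, 10, 12, 15, 16, 20, 24, 30, 32, 40, 48, 60, 80, 96, 120, 160, 240, 480.
Test each divisor d:
247^1 ≡ 247 (mod 527)
247^2 ≡ 404 (mod 527)
247^3 ≡ 185 (mod 527)
247^4 ≡ 373 (mod 527)
247^5 ≡ 433 (mod 527)
247^6 ≡ 497 (mod 527)
247^8 ≡ 1 (mod 527) ✓
So ord_527(247) = 8.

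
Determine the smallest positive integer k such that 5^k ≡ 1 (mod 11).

5

Since 5 ∈ (Z/11Z)^×, its order divides φ(11) = 11 − 1 = 10 = 2 · 5.
Divisors of 10: 1, 2, 5, 10.
Evaluate successive powers at the divisors of 10:
5^1 ≡ 5 (mod 11)
5^2 ≡ 3 (mod 11)
5^5 ≡ 1 (mod 11) ✓
The smallest such exponent is 5, so the order of 5 is 5.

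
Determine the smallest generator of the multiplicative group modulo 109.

6

φ(109) = 109 − 1 = 108 = 2^2 · 3^3.
Test candidates g = 2, 3, … against the prime factors q ∈ {2, 3} of φ(109): g is a generator iff g^(108/q) ≢ 1 for every such q.
g = 2: 2^54 ≡ 108; 2^36 ≡ 1 — hits 1, so not a primitive root.
g = 3: 3^54 ≡ 1 — hits 1, so not a primitive root.
g = 4: 4^54 ≡ 1 — hits 1, so not a primitive root.
g = 5: 5^54 ≡ 1 — hits 1, so not a primitive root.
g = 6: 6^54 ≡ 108; 6^36 ≡ 63 — none is 1, so 6 is a primitive root.
The smallest primitive root modulo 109 is 6.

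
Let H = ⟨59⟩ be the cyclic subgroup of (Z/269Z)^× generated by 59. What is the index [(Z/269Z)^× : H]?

1

The order of 59 must divide φ(269) = 269 − 1 = 268 = 2^2 · 67.
Divisors of 268: 1, 2, 4, 67, 134, 268.
Evaluate successive powers at the divisors of 268:
59^1 ≡ 59 (mod 269)
59^2 ≡ 253 (mod 269)
59^4 ≡ 256 (mod 269)
59^67 ≡ 82 (mod 269)
59^134 ≡ 268 (mod 269)
59^268 ≡ 1 (mod 269) ✓
The order of 59 is 268, so the subgroup it generates has 268 elements.
Index = |(Z/269Z)^×| / |⟨59⟩| = 268 / 268 = 1.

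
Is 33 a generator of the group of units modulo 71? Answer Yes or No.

Yes

φ(71) = 71 − 1 = 70 = 2 · 5 · 7.
It suffices to check that the order of 33 is not a proper divisor of 70: compute 33^(70/q) for q ∈ {2, 5, 7}.
33^35 ≡ 70 (mod 71)  [q = 2: ≢ 1 ✓]
33^14 ≡ 5 (mod 71)  [q = 5: ≢ 1 ✓]
33^10 ≡ 45 (mod 71)  [q = 7: ≢ 1 ✓]
Every test exponent gives a nontrivial residue, hence 33 generates the full group.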